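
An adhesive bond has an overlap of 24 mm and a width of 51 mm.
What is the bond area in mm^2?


Bond area = overlap * width
= 24 * 51
= 1224 mm^2

1224


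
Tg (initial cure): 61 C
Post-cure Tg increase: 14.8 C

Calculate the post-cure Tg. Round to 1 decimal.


Post-cure Tg = 61 + 14.8 = 75.8 C

75.8


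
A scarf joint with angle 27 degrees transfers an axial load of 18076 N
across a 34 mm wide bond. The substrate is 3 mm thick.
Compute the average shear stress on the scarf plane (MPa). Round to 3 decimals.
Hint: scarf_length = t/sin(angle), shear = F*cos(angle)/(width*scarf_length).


scarf_length = 3 / sin(27 deg) = 6.6081 mm
cos(27 deg) = 0.891007
shear stress = 18076 * 0.891007 / (34 * 6.6081)
= 71.685 MPa

71.685


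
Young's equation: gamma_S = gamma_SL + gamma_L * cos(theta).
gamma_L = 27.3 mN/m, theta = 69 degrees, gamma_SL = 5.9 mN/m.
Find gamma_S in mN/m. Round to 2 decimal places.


cos(69 deg) = 0.358368
gamma_S = 5.9 + 27.3 * 0.358368
= 15.68 mN/m

15.68


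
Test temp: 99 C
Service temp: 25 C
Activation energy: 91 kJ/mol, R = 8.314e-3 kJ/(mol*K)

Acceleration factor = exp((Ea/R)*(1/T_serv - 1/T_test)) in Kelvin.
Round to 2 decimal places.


AF = exp((91/0.008314)*(1/298.15 - 1/372.15))
= 1479.99

1479.99


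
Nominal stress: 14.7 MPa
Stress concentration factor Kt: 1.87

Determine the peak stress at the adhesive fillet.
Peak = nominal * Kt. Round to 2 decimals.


Peak stress = 14.7 * 1.87
= 27.49 MPa

27.49


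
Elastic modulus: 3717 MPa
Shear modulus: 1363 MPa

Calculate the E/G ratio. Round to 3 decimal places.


E / G = 3717 / 1363 = 2.727

2.727


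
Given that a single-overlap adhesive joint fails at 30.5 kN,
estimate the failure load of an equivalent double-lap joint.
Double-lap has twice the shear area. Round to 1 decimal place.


Double-lap factor = 2
Expected load = 30.5 * 2 = 61.0 kN

61.0


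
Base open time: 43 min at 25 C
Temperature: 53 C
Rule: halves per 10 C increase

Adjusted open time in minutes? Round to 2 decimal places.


Acceleration = 2^((53-25)/10) = 6.9644
Open time = 43 / 6.9644 = 6.17 min

6.17


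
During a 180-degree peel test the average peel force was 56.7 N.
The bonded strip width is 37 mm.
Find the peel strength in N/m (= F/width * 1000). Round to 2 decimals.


Peel strength = F/width * 1000
= 56.7 / 37 * 1000
= 1532.43 N/m

1532.43


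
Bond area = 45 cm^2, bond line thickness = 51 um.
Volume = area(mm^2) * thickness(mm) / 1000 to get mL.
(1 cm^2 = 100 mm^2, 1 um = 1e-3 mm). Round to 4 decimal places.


area_mm2 = 45 * 100 = 4500
blt_mm = 51 * 1e-3 = 0.051
vol_mm3 = 4500 * 0.051 = 229.5
vol_mL = 229.5 / 1000 = 0.2295 mL

0.2295


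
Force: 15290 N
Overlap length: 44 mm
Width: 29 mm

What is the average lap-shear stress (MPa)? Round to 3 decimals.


Average shear stress = F / (overlap * width)
= 15290 / (44 * 29)
= 11.983 MPa

11.983


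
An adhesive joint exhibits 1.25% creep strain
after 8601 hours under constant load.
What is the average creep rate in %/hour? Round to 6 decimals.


Creep rate = strain / time
= 1.25 / 8601
= 0.000145 %/h

0.000145


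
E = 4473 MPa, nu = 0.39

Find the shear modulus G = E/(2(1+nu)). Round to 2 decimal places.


G = 4473 / (2 * 1.39)
= 1608.99 MPa

1608.99


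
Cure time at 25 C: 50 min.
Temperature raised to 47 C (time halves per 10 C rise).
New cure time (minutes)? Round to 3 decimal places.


Acceleration factor = 2^(22/10) = 4.5948
New time = 50 / 4.5948 = 10.882 min

10.882


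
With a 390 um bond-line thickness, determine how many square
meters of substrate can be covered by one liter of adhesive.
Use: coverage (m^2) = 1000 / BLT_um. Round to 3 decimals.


Coverage = 1000 / 390 = 2.564 m^2

2.564


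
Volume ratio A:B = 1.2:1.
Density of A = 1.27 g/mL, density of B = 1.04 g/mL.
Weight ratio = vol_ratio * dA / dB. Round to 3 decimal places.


Wt ratio = 1.2 * 1.27 / 1.04
= 1.465

1.465


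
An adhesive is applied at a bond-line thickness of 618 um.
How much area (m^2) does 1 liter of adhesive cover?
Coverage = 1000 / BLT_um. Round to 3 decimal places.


Coverage = 1000 / 618 = 1.618 m^2

1.618


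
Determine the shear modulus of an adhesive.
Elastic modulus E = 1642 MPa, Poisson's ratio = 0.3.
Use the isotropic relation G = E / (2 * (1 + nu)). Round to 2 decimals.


G = 1642 / (2*(1+0.3)) = 1642 / 2.60
= 631.54 MPa

631.54


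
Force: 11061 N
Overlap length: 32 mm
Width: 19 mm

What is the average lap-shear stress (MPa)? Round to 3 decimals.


Average shear stress = F / (overlap * width)
= 11061 / (32 * 19)
= 18.192 MPa

18.192


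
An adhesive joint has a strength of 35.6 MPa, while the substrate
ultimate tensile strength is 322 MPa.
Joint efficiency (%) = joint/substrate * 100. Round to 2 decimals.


Efficiency = 35.6 / 322 * 100
= 11.06%

11.06


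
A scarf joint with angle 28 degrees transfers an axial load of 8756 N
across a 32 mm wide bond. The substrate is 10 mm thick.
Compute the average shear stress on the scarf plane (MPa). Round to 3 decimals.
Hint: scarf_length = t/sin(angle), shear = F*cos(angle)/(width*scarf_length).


scarf_length = 10 / sin(28 deg) = 21.3005 mm
cos(28 deg) = 0.882948
shear stress = 8756 * 0.882948 / (32 * 21.3005)
= 11.342 MPa

11.342


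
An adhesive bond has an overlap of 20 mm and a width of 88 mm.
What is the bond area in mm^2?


Bond area = overlap * width
= 20 * 88
= 1760 mm^2

1760


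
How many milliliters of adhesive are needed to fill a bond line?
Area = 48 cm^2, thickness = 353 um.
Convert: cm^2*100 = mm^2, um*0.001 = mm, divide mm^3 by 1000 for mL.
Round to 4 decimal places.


= (48 * 100) * (353 * 0.001) / 1000
= 1.6944 mL

1.6944


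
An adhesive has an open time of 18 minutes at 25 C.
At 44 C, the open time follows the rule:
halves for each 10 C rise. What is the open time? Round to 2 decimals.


Factor = 2^((44-25)/10) = 3.7321
Open time = 18 / 3.7321 = 4.82 min

4.82


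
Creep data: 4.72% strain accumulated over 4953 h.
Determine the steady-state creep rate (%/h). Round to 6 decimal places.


Rate = 4.72 / 4953 = 0.000953 %/h

0.000953


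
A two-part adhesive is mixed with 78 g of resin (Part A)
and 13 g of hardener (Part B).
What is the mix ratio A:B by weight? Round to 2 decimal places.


Mix ratio = mass_A / mass_B
= 78 / 13
= 6.00

6.00


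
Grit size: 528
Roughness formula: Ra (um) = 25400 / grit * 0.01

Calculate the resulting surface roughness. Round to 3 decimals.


Ra = 25400 / 528 * 0.01
= 0.481 um

0.481


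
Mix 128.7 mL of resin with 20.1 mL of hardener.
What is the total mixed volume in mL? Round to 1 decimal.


Total = 128.7 + 20.1 = 148.8 mL

148.8


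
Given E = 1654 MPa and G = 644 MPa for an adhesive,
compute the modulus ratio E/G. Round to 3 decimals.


E/G ratio = 1654 / 644 = 2.568

2.568


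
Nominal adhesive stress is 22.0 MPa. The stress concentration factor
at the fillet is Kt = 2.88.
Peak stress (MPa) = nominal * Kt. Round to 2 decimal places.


Peak = 22.0 * 2.88 = 63.36 MPa

63.36


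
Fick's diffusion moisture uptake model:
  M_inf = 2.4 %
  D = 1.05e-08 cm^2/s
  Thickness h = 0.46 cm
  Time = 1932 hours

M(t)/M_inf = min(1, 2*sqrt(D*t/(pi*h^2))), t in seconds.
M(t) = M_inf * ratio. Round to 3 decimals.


t_sec = 1932 * 3600 = 6955200
ratio = 2*sqrt(1.05e-08*6955200/(pi*0.46^2))
= min(1, 0.662898)
= 0.662898
M(t) = 2.4 * 0.662898 = 1.591 %

1.591


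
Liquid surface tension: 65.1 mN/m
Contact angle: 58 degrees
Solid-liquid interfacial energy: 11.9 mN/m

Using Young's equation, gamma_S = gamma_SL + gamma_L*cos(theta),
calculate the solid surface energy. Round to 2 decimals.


gamma_S = 11.9 + 65.1 * cos(58)
= 46.40 mN/m

46.40


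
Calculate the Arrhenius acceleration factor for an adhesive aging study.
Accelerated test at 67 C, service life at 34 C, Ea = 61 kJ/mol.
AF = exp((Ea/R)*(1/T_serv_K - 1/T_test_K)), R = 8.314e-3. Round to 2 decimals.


T_test = 340.15 K, T_serv = 307.15 K
Ea/R = 61 / 0.008314 = 7337.02
AF = exp(7337.02 * (1/307.15 - 1/340.15))
= 10.15

10.15


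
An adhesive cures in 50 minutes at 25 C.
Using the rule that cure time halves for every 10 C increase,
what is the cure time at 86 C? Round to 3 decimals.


Factor = 2^((86 - 25) / 10) = 68.5935
Cure time = 50 / 68.5935
= 0.729 minutes

0.729


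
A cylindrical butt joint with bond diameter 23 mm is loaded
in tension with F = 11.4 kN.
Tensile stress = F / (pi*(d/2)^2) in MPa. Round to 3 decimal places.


Area = pi * (23/2)^2 = 415.4756 mm^2
Stress = 11.4*1000 / 415.4756
= 27.438 MPa

27.438


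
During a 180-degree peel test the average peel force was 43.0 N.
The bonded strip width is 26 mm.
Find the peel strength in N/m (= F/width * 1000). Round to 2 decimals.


Peel strength = F/width * 1000
= 43.0 / 26 * 1000
= 1653.85 N/m

1653.85


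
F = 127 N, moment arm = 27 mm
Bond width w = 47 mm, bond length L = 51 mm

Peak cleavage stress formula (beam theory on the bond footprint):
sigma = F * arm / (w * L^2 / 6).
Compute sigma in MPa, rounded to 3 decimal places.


sigma = (127 * 27) / (47 * 2601 / 6)
= 3429 * 6 / 122247
= 20574 / 122247
= 0.168 MPa

0.168


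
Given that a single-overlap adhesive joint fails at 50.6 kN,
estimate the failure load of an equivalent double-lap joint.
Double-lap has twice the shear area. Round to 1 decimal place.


Double-lap factor = 2
Expected load = 50.6 * 2 = 101.2 kN

101.2


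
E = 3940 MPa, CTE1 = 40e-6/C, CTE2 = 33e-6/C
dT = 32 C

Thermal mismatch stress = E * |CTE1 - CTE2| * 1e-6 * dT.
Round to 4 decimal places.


= 3940 * 7e-6 * 32
= 0.8826 MPa

0.8826


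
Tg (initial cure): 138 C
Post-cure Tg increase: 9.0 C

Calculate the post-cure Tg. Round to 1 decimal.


Post-cure Tg = 138 + 9.0 = 147.0 C

147.0


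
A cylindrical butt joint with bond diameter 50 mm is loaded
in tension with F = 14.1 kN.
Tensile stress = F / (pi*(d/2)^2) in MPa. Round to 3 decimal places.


Area = pi * (50/2)^2 = 1963.4954 mm^2
Stress = 14.1*1000 / 1963.4954
= 7.181 MPa

7.181


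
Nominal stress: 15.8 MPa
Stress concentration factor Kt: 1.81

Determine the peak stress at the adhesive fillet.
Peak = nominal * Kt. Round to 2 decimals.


Peak stress = 15.8 * 1.81
= 28.60 MPa

28.60


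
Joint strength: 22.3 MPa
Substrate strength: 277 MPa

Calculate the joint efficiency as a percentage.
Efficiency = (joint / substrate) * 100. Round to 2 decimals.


Efficiency = (22.3 / 277) * 100 = 8.05%

8.05


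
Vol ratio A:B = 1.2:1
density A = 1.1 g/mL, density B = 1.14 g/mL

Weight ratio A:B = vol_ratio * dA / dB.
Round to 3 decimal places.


Weight ratio = 1.2 * 1.1 / 1.14
= 1.158

1.158


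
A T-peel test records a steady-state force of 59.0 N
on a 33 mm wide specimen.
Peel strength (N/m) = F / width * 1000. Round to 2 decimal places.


Peel strength = 59.0 / 33 * 1000
= 1787.88 N/m

1787.88


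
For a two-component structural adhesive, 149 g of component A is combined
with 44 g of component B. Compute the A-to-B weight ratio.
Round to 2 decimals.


Weight ratio A:B = 149 / 44
= 3.39

3.39


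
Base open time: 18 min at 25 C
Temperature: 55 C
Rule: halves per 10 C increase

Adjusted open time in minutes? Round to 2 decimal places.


Acceleration = 2^((55-25)/10) = 8.0000
Open time = 18 / 8.0000 = 2.25 min

2.25


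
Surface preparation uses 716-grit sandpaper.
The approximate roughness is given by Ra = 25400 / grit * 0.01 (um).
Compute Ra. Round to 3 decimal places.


Ra = 25400 / 716 * 0.01
= 254 / 716
= 0.355 um

0.355


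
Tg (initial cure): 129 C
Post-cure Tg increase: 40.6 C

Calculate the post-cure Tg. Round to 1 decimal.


Post-cure Tg = 129 + 40.6 = 169.6 C

169.6


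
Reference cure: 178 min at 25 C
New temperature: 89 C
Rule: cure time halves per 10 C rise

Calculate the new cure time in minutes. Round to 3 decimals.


factor = 2^((89-25)/10) = 84.4485
t_new = 178 / 84.4485 = 2.108 min

2.108


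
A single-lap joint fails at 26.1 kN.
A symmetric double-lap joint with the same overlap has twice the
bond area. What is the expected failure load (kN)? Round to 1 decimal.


Double-lap load = 2 * 26.1 = 52.2 kN

52.2


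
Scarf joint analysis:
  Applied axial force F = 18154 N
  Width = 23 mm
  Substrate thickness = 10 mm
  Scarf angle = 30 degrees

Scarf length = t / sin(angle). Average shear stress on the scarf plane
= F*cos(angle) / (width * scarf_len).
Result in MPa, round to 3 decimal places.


Scarf length = 10 / sin(30 deg) = 20.0000 mm
cos(30 deg) = 0.866025
Shear = 18154 * 0.866025 / (23 * 20.0000)
= 34.178 MPa

34.178


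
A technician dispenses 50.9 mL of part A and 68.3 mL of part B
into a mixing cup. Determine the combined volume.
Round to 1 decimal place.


Combined volume = 50.9 + 68.3
= 119.2 mL

119.2


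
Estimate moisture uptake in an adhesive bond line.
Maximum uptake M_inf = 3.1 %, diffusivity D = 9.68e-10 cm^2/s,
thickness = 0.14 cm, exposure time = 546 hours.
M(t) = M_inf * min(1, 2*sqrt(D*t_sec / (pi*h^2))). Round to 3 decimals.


Convert time: 546 h = 1965600 s
ratio = min(1, 2*sqrt(9.68e-10*1965600/(pi*0.14^2)))
= 0.351570
M(t) = 3.1 * 0.351570 = 1.090%

1.090


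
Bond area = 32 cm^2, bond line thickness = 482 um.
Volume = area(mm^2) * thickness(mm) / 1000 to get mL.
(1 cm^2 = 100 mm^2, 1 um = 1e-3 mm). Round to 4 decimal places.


area_mm2 = 32 * 100 = 3200
blt_mm = 482 * 1e-3 = 0.482
vol_mm3 = 3200 * 0.482 = 1542.4
vol_mL = 1542.4 / 1000 = 1.5424 mL

1.5424


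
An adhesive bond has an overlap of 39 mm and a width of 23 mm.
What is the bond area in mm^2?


Bond area = overlap * width
= 39 * 23
= 897 mm^2

897


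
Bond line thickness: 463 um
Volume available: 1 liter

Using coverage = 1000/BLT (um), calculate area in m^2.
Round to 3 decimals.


1 L = 1e6 mm^3, thickness = 463 um = 0.463 mm
Area = 1e6 / 0.463 mm^2 = (1e6 / 0.463) / 1e6 m^2 = 1000 / 463 m^2
= 2.160 m^2

2.160


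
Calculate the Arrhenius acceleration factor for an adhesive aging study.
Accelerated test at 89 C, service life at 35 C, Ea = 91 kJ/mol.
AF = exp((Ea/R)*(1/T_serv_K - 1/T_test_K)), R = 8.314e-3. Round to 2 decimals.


T_test = 362.15 K, T_serv = 308.15 K
Ea/R = 91 / 0.008314 = 10945.39
AF = exp(10945.39 * (1/308.15 - 1/362.15))
= 199.60

199.60


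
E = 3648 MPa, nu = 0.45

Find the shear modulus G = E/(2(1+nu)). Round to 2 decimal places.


G = 3648 / (2 * 1.45)
= 1257.93 MPa

1257.93


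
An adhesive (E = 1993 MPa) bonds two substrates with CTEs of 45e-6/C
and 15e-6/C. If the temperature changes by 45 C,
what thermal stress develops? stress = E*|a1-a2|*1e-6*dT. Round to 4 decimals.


Stress = 1993 * |45 - 15| * 1e-6 * 45
= 2.6906 MPa

2.6906


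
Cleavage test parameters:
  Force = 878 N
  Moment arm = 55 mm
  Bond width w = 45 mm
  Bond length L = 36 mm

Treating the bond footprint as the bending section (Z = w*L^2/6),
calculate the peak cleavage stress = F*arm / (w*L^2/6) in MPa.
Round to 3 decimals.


M = 878 * 55 = 48290 N*mm
Z = 45 * 36^2 / 6 = 58320 / 6 mm^3
sigma = M / Z = 6 * 48290 / 58320 = 289740 / 58320
= 4.968 MPa

4.968


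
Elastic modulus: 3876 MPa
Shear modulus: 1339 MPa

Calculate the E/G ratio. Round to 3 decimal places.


E / G = 3876 / 1339 = 2.895

2.895


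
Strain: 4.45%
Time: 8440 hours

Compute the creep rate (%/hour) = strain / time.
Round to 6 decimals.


Creep rate = 4.45 / 8440
= 0.000527 %/h

0.000527


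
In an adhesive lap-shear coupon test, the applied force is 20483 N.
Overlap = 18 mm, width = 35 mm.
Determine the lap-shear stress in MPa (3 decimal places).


stress = F / (overlap * width)
= 20483 / (18 * 35)
= 32.513 MPa

32.513


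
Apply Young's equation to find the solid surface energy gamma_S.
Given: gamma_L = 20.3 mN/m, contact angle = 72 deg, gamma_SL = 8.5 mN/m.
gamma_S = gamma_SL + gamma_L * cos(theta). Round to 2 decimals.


theta_rad = 72 * pi/180 = 1.256637
gamma_S = 8.5 + 20.3 * cos(1.256637)
= 14.77 mN/m

14.77


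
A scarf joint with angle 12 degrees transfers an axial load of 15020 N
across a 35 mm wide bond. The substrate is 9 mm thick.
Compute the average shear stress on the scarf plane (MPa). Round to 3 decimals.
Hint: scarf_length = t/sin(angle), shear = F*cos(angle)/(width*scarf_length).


scarf_length = 9 / sin(12 deg) = 43.2876 mm
cos(12 deg) = 0.978148
shear stress = 15020 * 0.978148 / (35 * 43.2876)
= 9.697 MPa

9.697


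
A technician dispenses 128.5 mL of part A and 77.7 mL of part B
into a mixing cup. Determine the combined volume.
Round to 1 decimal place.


Combined volume = 128.5 + 77.7
= 206.2 mL

206.2


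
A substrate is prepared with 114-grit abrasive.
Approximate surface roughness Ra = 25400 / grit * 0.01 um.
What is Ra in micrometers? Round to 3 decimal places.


Ra = 25400 / 114 * 0.01 = 2.228 um

2.228


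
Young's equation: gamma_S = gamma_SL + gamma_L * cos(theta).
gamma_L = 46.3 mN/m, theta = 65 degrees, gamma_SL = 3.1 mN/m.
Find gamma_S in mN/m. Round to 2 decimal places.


cos(65 deg) = 0.422618
gamma_S = 3.1 + 46.3 * 0.422618
= 22.67 mN/m

22.67


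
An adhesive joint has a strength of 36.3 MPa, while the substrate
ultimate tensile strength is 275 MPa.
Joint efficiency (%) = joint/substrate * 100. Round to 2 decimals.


Efficiency = 36.3 / 275 * 100
= 13.20%

13.20


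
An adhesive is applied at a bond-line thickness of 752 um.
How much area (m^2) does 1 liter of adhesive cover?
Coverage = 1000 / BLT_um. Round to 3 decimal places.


Coverage = 1000 / 752 = 1.330 m^2

1.330


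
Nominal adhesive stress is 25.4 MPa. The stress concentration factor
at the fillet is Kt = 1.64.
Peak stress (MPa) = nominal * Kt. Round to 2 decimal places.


Peak = 25.4 * 1.64 = 41.66 MPa

41.66


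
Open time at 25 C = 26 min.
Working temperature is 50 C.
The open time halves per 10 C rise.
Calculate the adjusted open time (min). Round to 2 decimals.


factor = 2^((50 - 25) / 10) = 5.6569
ot = 26 / 5.6569 = 4.60 min

4.60


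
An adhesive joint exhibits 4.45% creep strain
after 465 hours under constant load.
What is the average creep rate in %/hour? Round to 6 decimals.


Creep rate = strain / time
= 4.45 / 465
= 0.009570 %/h

0.009570


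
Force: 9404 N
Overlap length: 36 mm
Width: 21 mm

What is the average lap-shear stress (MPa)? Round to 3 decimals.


Average shear stress = F / (overlap * width)
= 9404 / (36 * 21)
= 12.439 MPa

12.439


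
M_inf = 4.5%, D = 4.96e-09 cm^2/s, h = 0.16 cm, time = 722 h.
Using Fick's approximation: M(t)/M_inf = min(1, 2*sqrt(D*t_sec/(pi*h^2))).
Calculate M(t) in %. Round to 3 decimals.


t = 2599200 s
ratio = min(1, 2*sqrt(4.96e-09*2599200/(pi*0.0256)))
= 0.800748
M(t) = 4.5 * 0.800748 = 3.603%

3.603


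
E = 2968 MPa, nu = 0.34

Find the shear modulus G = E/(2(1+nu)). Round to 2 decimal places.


G = 2968 / (2 * 1.34)
= 1107.46 MPa

1107.46


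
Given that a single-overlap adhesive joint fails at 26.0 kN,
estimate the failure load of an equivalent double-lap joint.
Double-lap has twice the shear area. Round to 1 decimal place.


Double-lap factor = 2
Expected load = 26.0 * 2 = 52.0 kN

52.0


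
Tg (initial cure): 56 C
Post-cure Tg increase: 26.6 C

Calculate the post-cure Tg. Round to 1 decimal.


Post-cure Tg = 56 + 26.6 = 82.6 C

82.6


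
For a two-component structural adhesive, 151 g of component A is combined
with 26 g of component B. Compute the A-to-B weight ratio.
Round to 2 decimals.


Weight ratio A:B = 151 / 26
= 5.81

5.81


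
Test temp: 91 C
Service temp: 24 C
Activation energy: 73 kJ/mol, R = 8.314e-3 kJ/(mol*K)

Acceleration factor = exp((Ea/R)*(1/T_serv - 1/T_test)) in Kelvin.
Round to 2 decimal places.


AF = exp((73/0.008314)*(1/297.15 - 1/364.15))
= 229.67

229.67


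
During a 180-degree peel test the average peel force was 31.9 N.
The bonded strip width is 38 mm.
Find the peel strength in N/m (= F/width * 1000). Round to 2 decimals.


Peel strength = F/width * 1000
= 31.9 / 38 * 1000
= 839.47 N/m

839.47


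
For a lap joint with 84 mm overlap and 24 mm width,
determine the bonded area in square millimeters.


Area = 84 * 24 = 2016 mm^2

2016


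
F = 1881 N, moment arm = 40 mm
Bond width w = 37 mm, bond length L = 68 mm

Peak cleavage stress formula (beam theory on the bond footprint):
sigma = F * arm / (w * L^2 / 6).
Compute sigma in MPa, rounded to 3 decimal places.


sigma = (1881 * 40) / (37 * 4624 / 6)
= 75240 * 6 / 171088
= 451440 / 171088
= 2.639 MPa

2.639


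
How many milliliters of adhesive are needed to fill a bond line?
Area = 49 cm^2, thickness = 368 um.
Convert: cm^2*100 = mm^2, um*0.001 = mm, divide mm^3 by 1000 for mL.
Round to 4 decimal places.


= (49 * 100) * (368 * 0.001) / 1000
= 1.8032 mL

1.8032


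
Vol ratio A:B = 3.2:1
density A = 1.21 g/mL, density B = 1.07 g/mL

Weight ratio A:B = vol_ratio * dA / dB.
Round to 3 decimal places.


Weight ratio = 3.2 * 1.21 / 1.07
= 3.619

3.619


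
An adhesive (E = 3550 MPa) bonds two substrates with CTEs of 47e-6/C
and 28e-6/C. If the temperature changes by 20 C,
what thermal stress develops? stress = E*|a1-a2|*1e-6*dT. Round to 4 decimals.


Stress = 3550 * |47 - 28| * 1e-6 * 20
= 1.3490 MPa

1.3490


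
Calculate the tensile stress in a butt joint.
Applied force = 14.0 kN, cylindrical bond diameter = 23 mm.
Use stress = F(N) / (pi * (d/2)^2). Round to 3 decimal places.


A = pi * 11.5^2 = 415.4756 mm^2
sigma = 14000.0 / 415.4756 = 33.696 MPa

33.696


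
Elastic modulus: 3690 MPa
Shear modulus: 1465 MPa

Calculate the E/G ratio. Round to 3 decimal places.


E / G = 3690 / 1465 = 2.519

2.519


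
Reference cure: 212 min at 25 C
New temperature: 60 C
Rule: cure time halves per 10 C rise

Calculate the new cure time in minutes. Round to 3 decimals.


factor = 2^((60-25)/10) = 11.3137
t_new = 212 / 11.3137 = 18.738 min

18.738


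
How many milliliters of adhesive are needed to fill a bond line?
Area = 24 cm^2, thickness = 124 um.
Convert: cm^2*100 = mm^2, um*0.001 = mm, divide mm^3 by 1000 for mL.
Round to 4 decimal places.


= (24 * 100) * (124 * 0.001) / 1000
= 0.2976 mL

0.2976


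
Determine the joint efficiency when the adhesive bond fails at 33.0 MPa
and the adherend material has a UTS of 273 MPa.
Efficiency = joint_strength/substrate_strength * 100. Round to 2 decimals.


Joint efficiency = 33.0 / 273 * 100
= 12.09%

12.09


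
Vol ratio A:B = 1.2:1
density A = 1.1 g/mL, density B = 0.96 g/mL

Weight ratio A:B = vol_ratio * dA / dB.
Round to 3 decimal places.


Weight ratio = 1.2 * 1.1 / 0.96
= 1.375

1.375


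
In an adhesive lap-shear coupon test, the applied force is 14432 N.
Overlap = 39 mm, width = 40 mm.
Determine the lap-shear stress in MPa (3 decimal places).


stress = F / (overlap * width)
= 14432 / (39 * 40)
= 9.251 MPa

9.251


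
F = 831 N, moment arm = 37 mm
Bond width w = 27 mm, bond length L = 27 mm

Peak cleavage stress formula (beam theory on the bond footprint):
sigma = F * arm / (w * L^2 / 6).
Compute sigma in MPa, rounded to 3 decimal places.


sigma = (831 * 37) / (27 * 729 / 6)
= 30747 * 6 / 19683
= 184482 / 19683
= 9.373 MPa

9.373


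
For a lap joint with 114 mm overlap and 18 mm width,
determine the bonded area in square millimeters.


Area = 114 * 18 = 2052 mm^2

2052


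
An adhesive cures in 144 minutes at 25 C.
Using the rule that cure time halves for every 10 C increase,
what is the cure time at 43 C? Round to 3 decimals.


Factor = 2^((43 - 25) / 10) = 3.4822
Cure time = 144 / 3.4822
= 41.353 minutes

41.353


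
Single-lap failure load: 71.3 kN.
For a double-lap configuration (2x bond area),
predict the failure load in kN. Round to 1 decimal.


Failure load = 71.3 * 2 = 142.6 kN

142.6


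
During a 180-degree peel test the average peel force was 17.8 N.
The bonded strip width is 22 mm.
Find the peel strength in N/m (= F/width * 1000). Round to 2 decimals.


Peel strength = F/width * 1000
= 17.8 / 22 * 1000
= 809.09 N/m

809.09


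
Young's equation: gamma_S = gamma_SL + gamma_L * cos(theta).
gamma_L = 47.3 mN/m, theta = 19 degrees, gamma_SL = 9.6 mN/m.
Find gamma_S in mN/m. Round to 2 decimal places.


cos(19 deg) = 0.945519
gamma_S = 9.6 + 47.3 * 0.945519
= 54.32 mN/m

54.32


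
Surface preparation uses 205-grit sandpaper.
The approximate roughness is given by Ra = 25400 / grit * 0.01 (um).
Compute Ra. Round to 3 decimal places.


Ra = 25400 / 205 * 0.01
= 254 / 205
= 1.239 um

1.239


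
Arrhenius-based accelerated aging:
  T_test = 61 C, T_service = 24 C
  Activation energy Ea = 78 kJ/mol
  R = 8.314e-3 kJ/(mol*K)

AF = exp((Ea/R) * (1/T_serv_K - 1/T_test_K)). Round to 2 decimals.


T_test_K = 334.15, T_serv_K = 297.15
AF = exp((78/8.314e-3) * (1/297.15 - 1/334.15))
= 32.98

32.98


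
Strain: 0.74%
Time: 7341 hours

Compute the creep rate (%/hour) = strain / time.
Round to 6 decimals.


Creep rate = 0.74 / 7341
= 0.000101 %/h

0.000101


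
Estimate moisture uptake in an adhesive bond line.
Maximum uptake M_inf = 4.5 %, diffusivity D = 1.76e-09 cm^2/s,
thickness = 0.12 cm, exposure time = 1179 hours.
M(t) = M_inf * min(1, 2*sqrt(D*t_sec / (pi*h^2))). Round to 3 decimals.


Convert time: 1179 h = 4244400 s
ratio = min(1, 2*sqrt(1.76e-09*4244400/(pi*0.12^2)))
= 0.812715
M(t) = 4.5 * 0.812715 = 3.657%

3.657


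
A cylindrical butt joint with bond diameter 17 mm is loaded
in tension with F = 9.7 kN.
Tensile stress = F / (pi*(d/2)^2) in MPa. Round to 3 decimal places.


Area = pi * (17/2)^2 = 226.9801 mm^2
Stress = 9.7*1000 / 226.9801
= 42.735 MPa

42.735


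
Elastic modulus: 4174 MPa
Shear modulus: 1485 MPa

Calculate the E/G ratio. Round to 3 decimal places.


E / G = 4174 / 1485 = 2.811

2.811


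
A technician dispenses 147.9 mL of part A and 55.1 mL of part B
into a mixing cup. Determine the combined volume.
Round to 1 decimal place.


Combined volume = 147.9 + 55.1
= 203.0 mL

203.0


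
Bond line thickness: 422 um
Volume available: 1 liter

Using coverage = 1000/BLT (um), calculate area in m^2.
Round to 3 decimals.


1 L = 1e6 mm^3, thickness = 422 um = 0.422 mm
Area = 1e6 / 0.422 mm^2 = (1e6 / 0.422) / 1e6 m^2 = 1000 / 422 m^2
= 2.370 m^2

2.370


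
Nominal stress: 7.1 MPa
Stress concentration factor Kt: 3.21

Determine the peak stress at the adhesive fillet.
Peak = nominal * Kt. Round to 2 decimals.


Peak stress = 7.1 * 3.21
= 22.79 MPa

22.79


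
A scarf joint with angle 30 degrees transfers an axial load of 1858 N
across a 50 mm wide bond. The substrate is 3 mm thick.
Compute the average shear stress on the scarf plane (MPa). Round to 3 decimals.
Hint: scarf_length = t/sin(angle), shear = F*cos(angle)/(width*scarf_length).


scarf_length = 3 / sin(30 deg) = 6.0000 mm
cos(30 deg) = 0.866025
shear stress = 1858 * 0.866025 / (50 * 6.0000)
= 5.364 MPa

5.364


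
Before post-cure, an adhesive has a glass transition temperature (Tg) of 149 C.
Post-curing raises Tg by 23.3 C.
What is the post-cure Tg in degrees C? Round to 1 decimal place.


Tg_post = Tg_base + delta_Tg
= 149 + 23.3
= 172.3 C

172.3


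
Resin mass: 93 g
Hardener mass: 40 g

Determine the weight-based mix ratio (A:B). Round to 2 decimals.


Ratio = 93 / 40 = 2.33

2.33


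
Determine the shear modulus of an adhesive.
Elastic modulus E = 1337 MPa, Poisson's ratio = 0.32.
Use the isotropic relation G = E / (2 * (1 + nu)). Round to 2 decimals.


G = 1337 / (2*(1+0.32)) = 1337 / 2.64
= 506.44 MPa

506.44


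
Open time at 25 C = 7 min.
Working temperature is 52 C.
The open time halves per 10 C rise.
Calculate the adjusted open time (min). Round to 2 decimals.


factor = 2^((52 - 25) / 10) = 6.4980
ot = 7 / 6.4980 = 1.08 min

1.08


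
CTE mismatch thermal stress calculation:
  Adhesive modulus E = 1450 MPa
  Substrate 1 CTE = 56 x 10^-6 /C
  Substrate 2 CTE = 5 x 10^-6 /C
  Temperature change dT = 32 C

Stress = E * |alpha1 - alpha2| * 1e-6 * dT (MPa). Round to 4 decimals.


delta_alpha = |56 - 5| = 51 x 10^-6/C
Stress = 1450 * 51e-6 * 32
= 2.3664 MPa

2.3664


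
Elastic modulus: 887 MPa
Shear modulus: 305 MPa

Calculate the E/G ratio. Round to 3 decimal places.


E / G = 887 / 305 = 2.908

2.908


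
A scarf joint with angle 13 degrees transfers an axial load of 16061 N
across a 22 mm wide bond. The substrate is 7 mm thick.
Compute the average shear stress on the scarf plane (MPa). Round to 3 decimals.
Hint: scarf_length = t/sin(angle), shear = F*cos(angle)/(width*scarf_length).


scarf_length = 7 / sin(13 deg) = 31.1179 mm
cos(13 deg) = 0.974370
shear stress = 16061 * 0.974370 / (22 * 31.1179)
= 22.859 MPa

22.859


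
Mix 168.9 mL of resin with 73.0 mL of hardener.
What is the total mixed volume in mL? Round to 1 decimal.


Total = 168.9 + 73.0 = 241.9 mL

241.9


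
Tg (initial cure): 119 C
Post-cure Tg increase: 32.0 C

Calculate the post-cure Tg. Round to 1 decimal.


Post-cure Tg = 119 + 32.0 = 151.0 C

151.0


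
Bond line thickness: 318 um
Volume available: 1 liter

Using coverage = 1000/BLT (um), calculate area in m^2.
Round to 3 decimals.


1 L = 1e6 mm^3, thickness = 318 um = 0.318 mm
Area = 1e6 / 0.318 mm^2 = (1e6 / 0.318) / 1e6 m^2 = 1000 / 318 m^2
= 3.145 m^2

3.145


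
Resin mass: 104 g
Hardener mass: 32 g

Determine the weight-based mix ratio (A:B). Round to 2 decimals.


Ratio = 104 / 32 = 3.25

3.25


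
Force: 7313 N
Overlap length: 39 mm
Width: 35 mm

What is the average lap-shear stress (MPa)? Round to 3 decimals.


Average shear stress = F / (overlap * width)
= 7313 / (39 * 35)
= 5.358 MPa

5.358


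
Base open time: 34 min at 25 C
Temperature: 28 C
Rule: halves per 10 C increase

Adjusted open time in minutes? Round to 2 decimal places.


Acceleration = 2^((28-25)/10) = 1.2311
Open time = 34 / 1.2311 = 27.62 min

27.62


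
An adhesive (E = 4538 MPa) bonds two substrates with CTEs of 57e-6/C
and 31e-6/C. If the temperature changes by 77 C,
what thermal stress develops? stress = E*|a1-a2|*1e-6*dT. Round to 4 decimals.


Stress = 4538 * |57 - 31| * 1e-6 * 77
= 9.0851 MPa

9.0851


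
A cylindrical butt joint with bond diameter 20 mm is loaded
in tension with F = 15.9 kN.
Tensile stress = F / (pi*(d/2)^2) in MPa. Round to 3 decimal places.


Area = pi * (20/2)^2 = 314.1593 mm^2
Stress = 15.9*1000 / 314.1593
= 50.611 MPa

50.611


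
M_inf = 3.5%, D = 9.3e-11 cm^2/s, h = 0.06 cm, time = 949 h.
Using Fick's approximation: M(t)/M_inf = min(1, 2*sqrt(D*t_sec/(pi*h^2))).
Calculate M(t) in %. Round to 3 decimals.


t = 3416400 s
ratio = min(1, 2*sqrt(9.3e-11*3416400/(pi*0.0036)))
= 0.335220
M(t) = 3.5 * 0.335220 = 1.173%

1.173


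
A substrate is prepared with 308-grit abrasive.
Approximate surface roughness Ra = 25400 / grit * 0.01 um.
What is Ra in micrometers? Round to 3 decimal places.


Ra = 25400 / 308 * 0.01 = 0.825 um

0.825


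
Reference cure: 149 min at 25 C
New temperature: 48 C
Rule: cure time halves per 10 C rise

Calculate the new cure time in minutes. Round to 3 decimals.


factor = 2^((48-25)/10) = 4.9246
t_new = 149 / 4.9246 = 30.256 min

30.256


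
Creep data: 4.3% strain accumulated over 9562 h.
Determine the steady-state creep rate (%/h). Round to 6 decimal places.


Rate = 4.3 / 9562 = 0.000450 %/h

0.000450


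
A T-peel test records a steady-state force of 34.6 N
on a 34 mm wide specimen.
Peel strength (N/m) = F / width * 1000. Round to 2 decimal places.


Peel strength = 34.6 / 34 * 1000
= 1017.65 N/m

1017.65


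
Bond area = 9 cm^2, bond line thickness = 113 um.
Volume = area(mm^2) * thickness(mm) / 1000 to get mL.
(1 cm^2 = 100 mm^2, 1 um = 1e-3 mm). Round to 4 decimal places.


area_mm2 = 9 * 100 = 900
blt_mm = 113 * 1e-3 = 0.113
vol_mm3 = 900 * 0.113 = 101.7
vol_mL = 101.7 / 1000 = 0.1017 mL

0.1017


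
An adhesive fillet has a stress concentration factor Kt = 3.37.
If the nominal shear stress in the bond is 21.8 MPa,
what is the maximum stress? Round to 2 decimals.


Max stress = 21.8 * 3.37 = 73.47 MPa

73.47


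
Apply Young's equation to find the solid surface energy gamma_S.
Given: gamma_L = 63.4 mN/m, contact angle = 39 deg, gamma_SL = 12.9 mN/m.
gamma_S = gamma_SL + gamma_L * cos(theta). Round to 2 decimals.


theta_rad = 39 * pi/180 = 0.680678
gamma_S = 12.9 + 63.4 * cos(0.680678)
= 62.17 mN/m

62.17


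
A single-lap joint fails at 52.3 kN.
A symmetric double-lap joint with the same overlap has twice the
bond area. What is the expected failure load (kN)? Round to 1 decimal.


Double-lap load = 2 * 52.3 = 104.6 kN

104.6


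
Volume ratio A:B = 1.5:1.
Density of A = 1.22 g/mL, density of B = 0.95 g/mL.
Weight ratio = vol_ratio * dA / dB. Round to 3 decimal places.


Wt ratio = 1.5 * 1.22 / 0.95
= 1.926

1.926


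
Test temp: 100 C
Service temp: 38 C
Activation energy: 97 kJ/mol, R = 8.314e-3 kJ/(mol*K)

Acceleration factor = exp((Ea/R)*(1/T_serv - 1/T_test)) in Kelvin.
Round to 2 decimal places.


AF = exp((97/0.008314)*(1/311.15 - 1/373.15))
= 507.84

507.84


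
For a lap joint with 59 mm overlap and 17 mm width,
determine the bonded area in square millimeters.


Area = 59 * 17 = 1003 mm^2

1003


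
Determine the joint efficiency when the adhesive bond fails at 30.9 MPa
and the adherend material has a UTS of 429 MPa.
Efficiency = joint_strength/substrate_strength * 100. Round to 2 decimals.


Joint efficiency = 30.9 / 429 * 100
= 7.20%

7.20


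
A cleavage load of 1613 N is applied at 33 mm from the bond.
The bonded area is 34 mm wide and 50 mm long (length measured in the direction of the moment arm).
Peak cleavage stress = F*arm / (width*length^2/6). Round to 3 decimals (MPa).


Moment = 1613 * 33 = 53229 N*mm
Section modulus = 34 * 2500 / 6 = 85000 / 6 mm^3
Stress = 53229 / (85000 / 6) = 319374 / 85000
= 3.757 MPa

3.757


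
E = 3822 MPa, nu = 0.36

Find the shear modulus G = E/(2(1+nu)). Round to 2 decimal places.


G = 3822 / (2 * 1.36)
= 1405.15 MPa

1405.15


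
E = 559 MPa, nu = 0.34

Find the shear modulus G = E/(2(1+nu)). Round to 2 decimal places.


G = 559 / (2 * 1.34)
= 208.58 MPa

208.58


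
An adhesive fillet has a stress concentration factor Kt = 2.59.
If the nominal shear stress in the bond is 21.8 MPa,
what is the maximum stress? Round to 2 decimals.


Max stress = 21.8 * 2.59 = 56.46 MPa

56.46


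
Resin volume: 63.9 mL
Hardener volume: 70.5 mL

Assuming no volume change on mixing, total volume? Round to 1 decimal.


V_total = 63.9 + 70.5 = 134.4 mL

134.4


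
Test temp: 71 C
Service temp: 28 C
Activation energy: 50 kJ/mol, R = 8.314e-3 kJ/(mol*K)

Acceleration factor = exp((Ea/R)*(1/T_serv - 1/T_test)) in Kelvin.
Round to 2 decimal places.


AF = exp((50/0.008314)*(1/301.15 - 1/344.15))
= 12.12

12.12


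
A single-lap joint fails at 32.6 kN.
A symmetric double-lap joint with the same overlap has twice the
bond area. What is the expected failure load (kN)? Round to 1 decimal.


Double-lap load = 2 * 32.6 = 65.2 kN

65.2


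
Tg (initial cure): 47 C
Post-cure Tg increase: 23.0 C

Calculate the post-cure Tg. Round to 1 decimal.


Post-cure Tg = 47 + 23.0 = 70.0 C

70.0


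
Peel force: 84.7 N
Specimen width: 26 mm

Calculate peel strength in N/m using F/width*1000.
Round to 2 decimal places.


Peel strength = 84.7 / 26 * 1000 = 3257.69 N/m

3257.69


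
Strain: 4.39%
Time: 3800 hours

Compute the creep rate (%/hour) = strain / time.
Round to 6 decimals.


Creep rate = 4.39 / 3800
= 0.001155 %/h

0.001155


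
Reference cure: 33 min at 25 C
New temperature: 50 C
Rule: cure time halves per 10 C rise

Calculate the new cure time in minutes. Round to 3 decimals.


factor = 2^((50-25)/10) = 5.6569
t_new = 33 / 5.6569 = 5.834 min

5.834


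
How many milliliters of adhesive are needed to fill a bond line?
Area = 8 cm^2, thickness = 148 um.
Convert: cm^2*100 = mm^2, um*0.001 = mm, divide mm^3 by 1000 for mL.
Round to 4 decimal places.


= (8 * 100) * (148 * 0.001) / 1000
= 0.1184 mL

0.1184


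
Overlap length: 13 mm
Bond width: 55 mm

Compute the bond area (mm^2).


Bond area = 13 * 55 = 715 mm^2

715


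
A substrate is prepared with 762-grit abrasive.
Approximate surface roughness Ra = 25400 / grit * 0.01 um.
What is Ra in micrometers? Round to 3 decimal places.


Ra = 25400 / 762 * 0.01 = 0.333 um

0.333


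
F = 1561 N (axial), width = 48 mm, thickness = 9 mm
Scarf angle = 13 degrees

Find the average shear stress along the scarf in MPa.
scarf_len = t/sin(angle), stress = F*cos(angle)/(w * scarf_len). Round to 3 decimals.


scarf_len = 9/sin(13 deg) = 40.0087
cos(13 deg) = 0.974370
stress = 1561*0.974370/(48*40.0087) = 0.792 MPa

0.792


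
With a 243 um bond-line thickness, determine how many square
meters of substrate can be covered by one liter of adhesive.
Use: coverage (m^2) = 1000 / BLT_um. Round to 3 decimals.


Coverage = 1000 / 243 = 4.115 m^2

4.115


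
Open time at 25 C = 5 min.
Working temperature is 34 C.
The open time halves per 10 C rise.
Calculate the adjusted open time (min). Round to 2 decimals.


factor = 2^((34 - 25) / 10) = 1.8661
ot = 5 / 1.8661 = 2.68 min

2.68


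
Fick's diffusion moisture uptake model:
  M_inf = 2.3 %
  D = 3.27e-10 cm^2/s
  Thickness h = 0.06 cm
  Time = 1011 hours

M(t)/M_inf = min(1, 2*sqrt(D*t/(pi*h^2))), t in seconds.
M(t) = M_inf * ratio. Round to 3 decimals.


t_sec = 1011 * 3600 = 3639600
ratio = 2*sqrt(3.27e-10*3639600/(pi*0.06^2))
= min(1, 0.648791)
= 0.648791
M(t) = 2.3 * 0.648791 = 1.492 %

1.492


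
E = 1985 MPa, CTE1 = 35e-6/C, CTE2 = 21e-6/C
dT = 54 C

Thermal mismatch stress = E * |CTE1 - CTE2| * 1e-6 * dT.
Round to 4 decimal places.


= 1985 * 14e-6 * 54
= 1.5007 MPa

1.5007


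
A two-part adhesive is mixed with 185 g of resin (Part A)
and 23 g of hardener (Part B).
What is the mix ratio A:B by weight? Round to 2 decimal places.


Mix ratio = mass_A / mass_B
= 185 / 23
= 8.04

8.04


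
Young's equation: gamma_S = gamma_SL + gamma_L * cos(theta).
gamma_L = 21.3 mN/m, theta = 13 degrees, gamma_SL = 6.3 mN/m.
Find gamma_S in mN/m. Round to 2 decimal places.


cos(13 deg) = 0.974370
gamma_S = 6.3 + 21.3 * 0.974370
= 27.05 mN/m

27.05


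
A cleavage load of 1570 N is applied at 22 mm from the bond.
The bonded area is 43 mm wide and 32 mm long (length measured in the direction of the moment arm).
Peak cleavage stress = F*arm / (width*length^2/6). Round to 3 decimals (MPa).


Moment = 1570 * 22 = 34540 N*mm
Section modulus = 43 * 1024 / 6 = 44032 / 6 mm^3
Stress = 34540 / (44032 / 6) = 207240 / 44032
= 4.707 MPa

4.707


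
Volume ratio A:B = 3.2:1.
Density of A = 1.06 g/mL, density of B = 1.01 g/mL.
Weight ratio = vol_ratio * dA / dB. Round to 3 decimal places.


Wt ratio = 3.2 * 1.06 / 1.01
= 3.358

3.358


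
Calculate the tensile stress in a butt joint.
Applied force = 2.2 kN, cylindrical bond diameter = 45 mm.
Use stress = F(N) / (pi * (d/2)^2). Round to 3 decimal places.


A = pi * 22.5^2 = 1590.4313 mm^2
sigma = 2200.0 / 1590.4313 = 1.383 MPa

1.383


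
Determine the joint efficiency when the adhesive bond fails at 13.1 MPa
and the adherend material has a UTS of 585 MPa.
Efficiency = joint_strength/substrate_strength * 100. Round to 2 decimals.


Joint efficiency = 13.1 / 585 * 100
= 2.24%

2.24


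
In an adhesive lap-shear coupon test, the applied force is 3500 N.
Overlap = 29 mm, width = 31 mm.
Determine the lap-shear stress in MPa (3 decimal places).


stress = F / (overlap * width)
= 3500 / (29 * 31)
= 3.893 MPa

3.893


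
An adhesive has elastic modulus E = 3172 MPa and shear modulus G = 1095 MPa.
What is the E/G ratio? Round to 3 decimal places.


E/G = 3172 / 1095 = 2.897

2.897
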